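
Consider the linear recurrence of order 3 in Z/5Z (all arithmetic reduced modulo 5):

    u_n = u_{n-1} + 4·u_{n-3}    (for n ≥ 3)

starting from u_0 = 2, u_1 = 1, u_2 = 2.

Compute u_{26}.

2

u_3 = 1·2 + 0·1 + 4·2 = 0
u_4 = 1·0 + 0·2 + 4·1 = 4
u_5 = 1·4 + 0·0 + 4·2 = 2
u_6 = 1·2 + 0·4 + 4·0 = 2
u_7 = 1·2 + 0·2 + 4·4 = 3
u_8 = 1·3 + 0·2 + 4·2 = 1
u_9 = 1·1 + 0·3 + 4·2 = 4
u_10 = 1·4 + 0·1 + 4·3 = 1
u_11 = 1·1 + 0·4 + 4·1 = 0
u_12 = 1·0 + 0·1 + 4·4 = 1
u_13 = 1·1 + 0·0 + 4·1 = 0
u_14 = 1·0 + 0·1 + 4·0 = 0
u_15 = 1·0 + 0·0 + 4·1 = 4
u_16 = 1·4 + 0·0 + 4·0 = 4
u_17 = 1·4 + 0·4 + 4·0 = 4
u_18 = 1·4 + 0·4 + 4·4 = 0
u_19 = 1·0 + 0·4 + 4·4 = 1
u_20 = 1·1 + 0·0 + 4·4 = 2
u_21 = 1·2 + 0·1 + 4·0 = 2
u_22 = 1·2 + 0·2 + 4·1 = 1
u_23 = 1·1 + 0·2 + 4·2 = 4
u_24 = 1·4 + 0·1 + 4·2 = 2
u_25 = 1·2 + 0·4 + 4·1 = 1
u_26 = 1·1 + 0·2 + 4·4 = 2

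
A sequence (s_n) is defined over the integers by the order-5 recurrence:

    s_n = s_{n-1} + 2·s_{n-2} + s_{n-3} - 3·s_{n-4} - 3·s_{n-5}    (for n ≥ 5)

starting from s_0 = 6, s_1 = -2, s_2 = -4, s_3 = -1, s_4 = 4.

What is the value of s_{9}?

s_5 = 1·4 + 2·-1 + 1·-4 + -3·-2 + -3·6 = -14
s_6 = 1·-14 + 2·4 + 1·-1 + -3·-4 + -3·-2 = 11
s_7 = 1·11 + 2·-14 + 1·4 + -3·-1 + -3·-4 = 2
s_8 = 1·2 + 2·11 + 1·-14 + -3·4 + -3·-1 = 1
s_9 = 1·1 + 2·2 + 1·11 + -3·-14 + -3·4 = 46

46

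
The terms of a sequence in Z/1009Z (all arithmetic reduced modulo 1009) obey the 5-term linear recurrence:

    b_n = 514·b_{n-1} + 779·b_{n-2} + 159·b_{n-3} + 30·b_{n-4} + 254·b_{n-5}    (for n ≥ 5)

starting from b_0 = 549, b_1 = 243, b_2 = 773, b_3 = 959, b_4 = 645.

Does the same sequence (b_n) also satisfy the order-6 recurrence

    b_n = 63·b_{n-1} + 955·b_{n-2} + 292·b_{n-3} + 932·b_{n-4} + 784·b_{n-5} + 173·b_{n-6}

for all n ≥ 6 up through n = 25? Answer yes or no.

Terms b_0..b_25: 549, 243, 773, 959, 645, 210, 228, 22, 926, 247, 863, 295, 556, 437, 201, 416, 762, 988, 145, 703, 136, 80, 562, 898, 976, 673
n=6: candidate gives 76, actual b_6 = 228 ✗

no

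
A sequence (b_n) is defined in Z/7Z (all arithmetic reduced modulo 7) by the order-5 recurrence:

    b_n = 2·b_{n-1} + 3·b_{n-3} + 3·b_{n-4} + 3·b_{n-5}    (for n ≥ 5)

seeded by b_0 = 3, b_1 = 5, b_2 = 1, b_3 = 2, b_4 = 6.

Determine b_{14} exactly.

1

b_5 = 2·6 + 0·2 + 3·1 + 3·5 + 3·3 = 4
b_6 = 2·4 + 0·6 + 3·2 + 3·1 + 3·5 = 4
b_7 = 2·4 + 0·4 + 3·6 + 3·2 + 3·1 = 0
b_8 = 2·0 + 0·4 + 3·4 + 3·6 + 3·2 = 1
b_9 = 2·1 + 0·0 + 3·4 + 3·4 + 3·6 = 2
b_10 = 2·2 + 0·1 + 3·0 + 3·4 + 3·4 = 0
b_11 = 2·0 + 0·2 + 3·1 + 3·0 + 3·4 = 1
b_12 = 2·1 + 0·0 + 3·2 + 3·1 + 3·0 = 4
b_13 = 2·4 + 0·1 + 3·0 + 3·2 + 3·1 = 3
b_14 = 2·3 + 0·4 + 3·1 + 3·0 + 3·2 = 1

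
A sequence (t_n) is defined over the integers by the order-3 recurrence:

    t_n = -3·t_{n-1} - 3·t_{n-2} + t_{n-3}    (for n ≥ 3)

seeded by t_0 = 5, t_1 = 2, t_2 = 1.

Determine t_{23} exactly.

t_3 = -3·1 + -3·2 + 1·5 = -4
t_4 = -3·-4 + -3·1 + 1·2 = 11
t_5 = -3·11 + -3·-4 + 1·1 = -20
t_6 = -3·-20 + -3·11 + 1·-4 = 23
t_7 = -3·23 + -3·-20 + 1·11 = 2
t_8 = -3·2 + -3·23 + 1·-20 = -95
t_9 = -3·-95 + -3·2 + 1·23 = 302
t_10 = -3·302 + -3·-95 + 1·2 = -619
t_11 = -3·-619 + -3·302 + 1·-95 = 856
t_12 = -3·856 + -3·-619 + 1·302 = -409
t_13 = -3·-409 + -3·856 + 1·-619 = -1960
t_14 = -3·-1960 + -3·-409 + 1·856 = 7963
t_15 = -3·7963 + -3·-1960 + 1·-409 = -18418
t_16 = -3·-18418 + -3·7963 + 1·-1960 = 29405
t_17 = -3·29405 + -3·-18418 + 1·7963 = -24998
t_18 = -3·-24998 + -3·29405 + 1·-18418 = -31639
t_19 = -3·-31639 + -3·-24998 + 1·29405 = 199316
t_20 = -3·199316 + -3·-31639 + 1·-24998 = -528029
t_21 = -3·-528029 + -3·199316 + 1·-31639 = 954500
t_22 = -3·954500 + -3·-528029 + 1·199316 = -1080097
t_23 = -3·-1080097 + -3·954500 + 1·-528029 = -151238

-151238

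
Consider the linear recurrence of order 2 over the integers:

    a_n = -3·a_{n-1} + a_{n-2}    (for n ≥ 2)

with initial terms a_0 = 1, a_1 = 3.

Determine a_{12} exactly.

-1260359

a_2 = -3·3 + 1·1 = -8
a_3 = -3·-8 + 1·3 = 27
a_4 = -3·27 + 1·-8 = -89
a_5 = -3·-89 + 1·27 = 294
a_6 = -3·294 + 1·-89 = -971
a_7 = -3·-971 + 1·294 = 3207
a_8 = -3·3207 + 1·-971 = -10592
a_9 = -3·-10592 + 1·3207 = 34983
a_10 = -3·34983 + 1·-10592 = -115541
a_11 = -3·-115541 + 1·34983 = 381606
a_12 = -3·381606 + 1·-115541 = -1260359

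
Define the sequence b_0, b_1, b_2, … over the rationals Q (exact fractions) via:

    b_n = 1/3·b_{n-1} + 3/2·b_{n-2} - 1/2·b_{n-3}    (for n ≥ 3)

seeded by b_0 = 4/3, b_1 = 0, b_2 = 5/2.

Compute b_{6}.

3703/648

b_3 = 1/3·5/2 + 3/2·0 + -1/2·4/3 = 1/6
b_4 = 1/3·1/6 + 3/2·5/2 + -1/2·0 = 137/36
b_5 = 1/3·137/36 + 3/2·1/6 + -1/2·5/2 = 29/108
b_6 = 1/3·29/108 + 3/2·137/36 + -1/2·1/6 = 3703/648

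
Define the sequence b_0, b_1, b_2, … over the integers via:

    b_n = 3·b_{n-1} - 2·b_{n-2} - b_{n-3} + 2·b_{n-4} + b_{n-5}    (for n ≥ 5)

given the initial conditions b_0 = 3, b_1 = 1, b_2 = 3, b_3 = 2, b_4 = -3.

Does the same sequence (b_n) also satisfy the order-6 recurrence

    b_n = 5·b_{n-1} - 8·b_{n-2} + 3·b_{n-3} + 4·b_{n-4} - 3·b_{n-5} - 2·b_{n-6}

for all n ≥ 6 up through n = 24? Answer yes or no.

Terms b_0..b_24: 3, 1, 3, 2, -3, -11, -22, -34, -51, -88, -183, -412, -918, -1974, -4128, -8525, -17593, -36467, -75920, -158411, -330637, -689696, -1437710, -2995843, -6242098
n=6: candidate gives -22, actual b_6 = -22 ✓
n=7: candidate gives -34, actual b_7 = -34 ✓
n=8: candidate gives -51, actual b_8 = -51 ✓
n=9: candidate gives -88, actual b_9 = -88 ✓
n=10: candidate gives -183, actual b_10 = -183 ✓
n=11: candidate gives -412, actual b_11 = -412 ✓
n=12: candidate gives -918, actual b_12 = -918 ✓
n=13: candidate gives -1974, actual b_13 = -1974 ✓
n=14: candidate gives -4128, actual b_14 = -4128 ✓
n=15: candidate gives -8525, actual b_15 = -8525 ✓
n=16: candidate gives -17593, actual b_16 = -17593 ✓
n=17: candidate gives -36467, actual b_17 = -36467 ✓
n=18: candidate gives -75920, actual b_18 = -75920 ✓
n=19: candidate gives -158411, actual b_19 = -158411 ✓
n=20: candidate gives -330637, actual b_20 = -330637 ✓
n=21: candidate gives -689696, actual b_21 = -689696 ✓
n=22: candidate gives -1437710, actual b_22 = -1437710 ✓
n=23: candidate gives -2995843, actual b_23 = -2995843 ✓
n=24: candidate gives -6242098, actual b_24 = -6242098 ✓

yes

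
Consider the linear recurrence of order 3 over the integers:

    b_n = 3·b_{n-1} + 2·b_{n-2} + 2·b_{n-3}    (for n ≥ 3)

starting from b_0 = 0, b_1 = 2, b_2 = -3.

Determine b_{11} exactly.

b_3 = 3·-3 + 2·2 + 2·0 = -5
b_4 = 3·-5 + 2·-3 + 2·2 = -17
b_5 = 3·-17 + 2·-5 + 2·-3 = -67
b_6 = 3·-67 + 2·-17 + 2·-5 = -245
b_7 = 3·-245 + 2·-67 + 2·-17 = -903
b_8 = 3·-903 + 2·-245 + 2·-67 = -3333
b_9 = 3·-3333 + 2·-903 + 2·-245 = -12295
b_10 = 3·-12295 + 2·-3333 + 2·-903 = -45357
b_11 = 3·-45357 + 2·-12295 + 2·-3333 = -167327

-167327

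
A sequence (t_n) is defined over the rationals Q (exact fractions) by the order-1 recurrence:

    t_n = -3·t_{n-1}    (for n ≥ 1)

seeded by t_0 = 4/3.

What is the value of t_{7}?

-2916

t_1 = -3·4/3 = -4
t_2 = -3·-4 = 12
t_3 = -3·12 = -36
t_4 = -3·-36 = 108
t_5 = -3·108 = -324
t_6 = -3·-324 = 972
t_7 = -3·972 = -2916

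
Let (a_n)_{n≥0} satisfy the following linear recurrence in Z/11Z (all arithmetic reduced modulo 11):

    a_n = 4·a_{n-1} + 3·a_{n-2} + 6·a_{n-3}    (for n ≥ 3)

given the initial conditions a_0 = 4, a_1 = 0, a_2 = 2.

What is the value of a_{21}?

2

a_3 = 4·2 + 3·0 + 6·4 = 10
a_4 = 4·10 + 3·2 + 6·0 = 2
a_5 = 4·2 + 3·10 + 6·2 = 6
a_6 = 4·6 + 3·2 + 6·10 = 2
a_7 = 4·2 + 3·6 + 6·2 = 5
a_8 = 4·5 + 3·2 + 6·6 = 7
a_9 = 4·7 + 3·5 + 6·2 = 0
a_10 = 4·0 + 3·7 + 6·5 = 7
a_11 = 4·7 + 3·0 + 6·7 = 4
a_12 = 4·4 + 3·7 + 6·0 = 4
a_13 = 4·4 + 3·4 + 6·7 = 4
a_14 = 4·4 + 3·4 + 6·4 = 8
a_15 = 4·8 + 3·4 + 6·4 = 2
a_16 = 4·2 + 3·8 + 6·4 = 1
a_17 = 4·1 + 3·2 + 6·8 = 3
a_18 = 4·3 + 3·1 + 6·2 = 5
a_19 = 4·5 + 3·3 + 6·1 = 2
a_20 = 4·2 + 3·5 + 6·3 = 8
a_21 = 4·8 + 3·2 + 6·5 = 2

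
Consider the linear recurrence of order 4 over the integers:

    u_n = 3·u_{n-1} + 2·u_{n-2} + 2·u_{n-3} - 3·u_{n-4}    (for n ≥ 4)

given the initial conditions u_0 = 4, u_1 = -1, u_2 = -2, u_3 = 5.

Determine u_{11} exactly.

2651

u_4 = 3·5 + 2·-2 + 2·-1 + -3·4 = -3
u_5 = 3·-3 + 2·5 + 2·-2 + -3·-1 = 0
u_6 = 3·0 + 2·-3 + 2·5 + -3·-2 = 10
u_7 = 3·10 + 2·0 + 2·-3 + -3·5 = 9
u_8 = 3·9 + 2·10 + 2·0 + -3·-3 = 56
u_9 = 3·56 + 2·9 + 2·10 + -3·0 = 206
u_10 = 3·206 + 2·56 + 2·9 + -3·10 = 718
u_11 = 3·718 + 2·206 + 2·56 + -3·9 = 2651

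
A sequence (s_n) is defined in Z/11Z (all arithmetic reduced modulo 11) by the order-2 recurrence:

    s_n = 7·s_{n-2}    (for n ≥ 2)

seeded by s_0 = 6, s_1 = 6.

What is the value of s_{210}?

s_2 = 0·6 + 7·6 = 9
s_3 = 0·9 + 7·6 = 9
s_4 = 0·9 + 7·9 = 8
s_5 = 0·8 + 7·9 = 8
s_6 = 0·8 + 7·8 = 1
s_7 = 0·1 + 7·8 = 1
s_8 = 0·1 + 7·1 = 7
s_9 = 0·7 + 7·1 = 7
s_10 = 0·7 + 7·7 = 5
s_11 = 0·5 + 7·7 = 5
s_12 = 0·5 + 7·5 = 2
s_13 = 0·2 + 7·5 = 2
s_14 = 0·2 + 7·2 = 3
s_15 = 0·3 + 7·2 = 3
s_16 = 0·3 + 7·3 = 10
s_17 = 0·10 + 7·3 = 10
s_18 = 0·10 + 7·10 = 4
s_19 = 0·4 + 7·10 = 4
s_20 = 0·4 + 7·4 = 6
s_21 = 0·6 + 7·4 = 6
(s_20, s_21) = (6, 6) = (s_0, s_1), so the sequence has period 20.
210 ≡ 10 (mod 20), hence s_210 = s_10 = 5.

5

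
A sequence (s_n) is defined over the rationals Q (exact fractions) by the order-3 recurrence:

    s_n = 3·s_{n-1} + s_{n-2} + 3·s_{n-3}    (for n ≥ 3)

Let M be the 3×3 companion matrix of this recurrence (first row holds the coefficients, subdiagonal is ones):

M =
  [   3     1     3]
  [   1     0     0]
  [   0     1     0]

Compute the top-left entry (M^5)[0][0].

(M^5)[0][0] is the top entry after applying M 5 times to the unit state (1, 0, 0). Equivalently it is h_{7} for the auxiliary sequence (h_n) obeying the same recurrence with h_2 = 1 and h_i = 0 for 0 ≤ i < 2:
h_3 = 3·1 + 1·0 + 3·0 = 3
h_4 = 3·3 + 1·1 + 3·0 = 10
h_5 = 3·10 + 1·3 + 3·1 = 36
h_6 = 3·36 + 1·10 + 3·3 = 127
h_7 = 3·127 + 1·36 + 3·10 = 447

447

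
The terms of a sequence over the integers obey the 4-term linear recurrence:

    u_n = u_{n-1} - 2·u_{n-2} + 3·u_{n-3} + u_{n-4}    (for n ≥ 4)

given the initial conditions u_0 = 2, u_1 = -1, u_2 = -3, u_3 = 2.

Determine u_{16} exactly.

u_4 = 1·2 + -2·-3 + 3·-1 + 1·2 = 7
u_5 = 1·7 + -2·2 + 3·-3 + 1·-1 = -7
u_6 = 1·-7 + -2·7 + 3·2 + 1·-3 = -18
u_7 = 1·-18 + -2·-7 + 3·7 + 1·2 = 19
u_8 = 1·19 + -2·-18 + 3·-7 + 1·7 = 41
u_9 = 1·41 + -2·19 + 3·-18 + 1·-7 = -58
u_10 = 1·-58 + -2·41 + 3·19 + 1·-18 = -101
u_11 = 1·-101 + -2·-58 + 3·41 + 1·19 = 157
u_12 = 1·157 + -2·-101 + 3·-58 + 1·41 = 226
u_13 = 1·226 + -2·157 + 3·-101 + 1·-58 = -449
u_14 = 1·-449 + -2·226 + 3·157 + 1·-101 = -531
u_15 = 1·-531 + -2·-449 + 3·226 + 1·157 = 1202
u_16 = 1·1202 + -2·-531 + 3·-449 + 1·226 = 1143

1143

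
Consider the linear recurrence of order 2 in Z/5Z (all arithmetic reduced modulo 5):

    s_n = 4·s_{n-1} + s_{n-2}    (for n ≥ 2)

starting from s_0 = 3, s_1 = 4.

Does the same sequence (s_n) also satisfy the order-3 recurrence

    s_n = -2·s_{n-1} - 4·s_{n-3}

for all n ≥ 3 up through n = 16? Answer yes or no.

yes

Terms s_0..s_16: 3, 4, 4, 0, 4, 1, 3, 3, 0, 3, 2, 1, 1, 0, 1, 4, 2
n=3: candidate gives 0, actual s_3 = 0 ✓
n=4: candidate gives 4, actual s_4 = 4 ✓
n=5: candidate gives 1, actual s_5 = 1 ✓
n=6: candidate gives 3, actual s_6 = 3 ✓
n=7: candidate gives 3, actual s_7 = 3 ✓
n=8: candidate gives 0, actual s_8 = 0 ✓
n=9: candidate gives 3, actual s_9 = 3 ✓
n=10: candidate gives 2, actual s_10 = 2 ✓
n=11: candidate gives 1, actual s_11 = 1 ✓
n=12: candidate gives 1, actual s_12 = 1 ✓
n=13: candidate gives 0, actual s_13 = 0 ✓
n=14: candidate gives 1, actual s_14 = 1 ✓
n=15: candidate gives 4, actual s_15 = 4 ✓
n=16: candidate gives 2, actual s_16 = 2 ✓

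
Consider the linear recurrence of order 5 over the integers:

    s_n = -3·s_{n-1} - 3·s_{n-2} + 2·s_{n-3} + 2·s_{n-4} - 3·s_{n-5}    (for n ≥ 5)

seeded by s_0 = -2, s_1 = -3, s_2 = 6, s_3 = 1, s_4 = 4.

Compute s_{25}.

s_5 = -3·4 + -3·1 + 2·6 + 2·-3 + -3·-2 = -3
s_6 = -3·-3 + -3·4 + 2·1 + 2·6 + -3·-3 = 20
s_7 = -3·20 + -3·-3 + 2·4 + 2·1 + -3·6 = -59
s_8 = -3·-59 + -3·20 + 2·-3 + 2·4 + -3·1 = 116
s_9 = -3·116 + -3·-59 + 2·20 + 2·-3 + -3·4 = -149
s_10 = -3·-149 + -3·116 + 2·-59 + 2·20 + -3·-3 = 30
s_11 = -3·30 + -3·-149 + 2·116 + 2·-59 + -3·20 = 411
s_12 = -3·411 + -3·30 + 2·-149 + 2·116 + -3·-59 = -1212
s_13 = -3·-1212 + -3·411 + 2·30 + 2·-149 + -3·116 = 1817
s_14 = -3·1817 + -3·-1212 + 2·411 + 2·30 + -3·-149 = -486
s_15 = -3·-486 + -3·1817 + 2·-1212 + 2·411 + -3·30 = -5685
s_16 = -3·-5685 + -3·-486 + 2·1817 + 2·-1212 + -3·411 = 18490
s_17 = -3·18490 + -3·-5685 + 2·-486 + 2·1817 + -3·-1212 = -32117
s_18 = -3·-32117 + -3·18490 + 2·-5685 + 2·-486 + -3·1817 = 23088
s_19 = -3·23088 + -3·-32117 + 2·18490 + 2·-5685 + -3·-486 = 54155
s_20 = -3·54155 + -3·23088 + 2·-32117 + 2·18490 + -3·-5685 = -241928
s_21 = -3·-241928 + -3·54155 + 2·23088 + 2·-32117 + -3·18490 = 489791
s_22 = -3·489791 + -3·-241928 + 2·54155 + 2·23088 + -3·-32117 = -492752
s_23 = -3·-492752 + -3·489791 + 2·-241928 + 2·54155 + -3·23088 = -435927
s_24 = -3·-435927 + -3·-492752 + 2·489791 + 2·-241928 + -3·54155 = 3119298
s_25 = -3·3119298 + -3·-435927 + 2·-492752 + 2·489791 + -3·-241928 = -7330251

-7330251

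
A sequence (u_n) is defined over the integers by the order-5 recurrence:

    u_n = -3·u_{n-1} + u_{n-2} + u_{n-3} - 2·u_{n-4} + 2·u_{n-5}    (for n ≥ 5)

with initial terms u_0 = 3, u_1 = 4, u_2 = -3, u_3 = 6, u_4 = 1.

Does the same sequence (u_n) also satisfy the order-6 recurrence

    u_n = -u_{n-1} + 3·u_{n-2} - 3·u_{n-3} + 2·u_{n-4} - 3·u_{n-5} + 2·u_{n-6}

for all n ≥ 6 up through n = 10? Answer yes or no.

Terms u_0..u_10: 3, 4, -3, 6, 1, -2, 27, -100, 335, -1072, 3393
n=6: candidate gives -25, actual u_6 = 27 ✗

no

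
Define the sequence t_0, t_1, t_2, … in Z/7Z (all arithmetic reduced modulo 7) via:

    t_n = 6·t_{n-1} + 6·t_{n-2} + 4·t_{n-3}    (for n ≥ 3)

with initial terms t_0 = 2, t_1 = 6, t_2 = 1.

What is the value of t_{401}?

2

t_3 = 6·1 + 6·6 + 4·2 = 1
t_4 = 6·1 + 6·1 + 4·6 = 1
t_5 = 6·1 + 6·1 + 4·1 = 2
t_6 = 6·2 + 6·1 + 4·1 = 1
t_7 = 6·1 + 6·2 + 4·1 = 1
t_8 = 6·1 + 6·1 + 4·2 = 6
t_9 = 6·6 + 6·1 + 4·1 = 4
t_10 = 6·4 + 6·6 + 4·1 = 1
t_11 = 6·1 + 6·4 + 4·6 = 5
t_12 = 6·5 + 6·1 + 4·4 = 3
t_13 = 6·3 + 6·5 + 4·1 = 3
t_14 = 6·3 + 6·3 + 4·5 = 0
t_15 = 6·0 + 6·3 + 4·3 = 2
t_16 = 6·2 + 6·0 + 4·3 = 3
t_17 = 6·3 + 6·2 + 4·0 = 2
t_18 = 6·2 + 6·3 + 4·2 = 3
t_19 = 6·3 + 6·2 + 4·3 = 0
t_20 = 6·0 + 6·3 + 4·2 = 5
t_21 = 6·5 + 6·0 + 4·3 = 0
t_22 = 6·0 + 6·5 + 4·0 = 2
t_23 = 6·2 + 6·0 + 4·5 = 4
t_24 = 6·4 + 6·2 + 4·0 = 1
t_25 = 6·1 + 6·4 + 4·2 = 3
t_26 = 6·3 + 6·1 + 4·4 = 5
t_27 = 6·5 + 6·3 + 4·1 = 3
t_28 = 6·3 + 6·5 + 4·3 = 4
t_29 = 6·4 + 6·3 + 4·5 = 6
t_30 = 6·6 + 6·4 + 4·3 = 2
t_31 = 6·2 + 6·6 + 4·4 = 1
t_32 = 6·1 + 6·2 + 4·6 = 0
t_33 = 6·0 + 6·1 + 4·2 = 0
t_34 = 6·0 + 6·0 + 4·1 = 4
t_35 = 6·4 + 6·0 + 4·0 = 3
t_36 = 6·3 + 6·4 + 4·0 = 0
t_37 = 6·0 + 6·3 + 4·4 = 6
t_38 = 6·6 + 6·0 + 4·3 = 6
t_39 = 6·6 + 6·6 + 4·0 = 2
t_40 = 6·2 + 6·6 + 4·6 = 2
t_41 = 6·2 + 6·2 + 4·6 = 6
t_42 = 6·6 + 6·2 + 4·2 = 0
t_43 = 6·0 + 6·6 + 4·2 = 2
t_44 = 6·2 + 6·0 + 4·6 = 1
t_45 = 6·1 + 6·2 + 4·0 = 4
t_46 = 6·4 + 6·1 + 4·2 = 3
t_47 = 6·3 + 6·4 + 4·1 = 4
t_48 = 6·4 + 6·3 + 4·4 = 2
t_49 = 6·2 + 6·4 + 4·3 = 6
t_50 = 6·6 + 6·2 + 4·4 = 1
(t_48, t_49, t_50) = (2, 6, 1) = (t_0, t_1, t_2), so the sequence has period 48.
401 ≡ 17 (mod 48), hence t_401 = t_17 = 2.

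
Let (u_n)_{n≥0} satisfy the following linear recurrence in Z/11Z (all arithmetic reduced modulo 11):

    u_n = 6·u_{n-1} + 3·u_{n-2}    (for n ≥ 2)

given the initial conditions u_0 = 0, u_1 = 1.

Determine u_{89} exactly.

u_2 = 6·1 + 3·0 = 6
u_3 = 6·6 + 3·1 = 6
u_4 = 6·6 + 3·6 = 10
u_5 = 6·10 + 3·6 = 1
u_6 = 6·1 + 3·10 = 3
u_7 = 6·3 + 3·1 = 10
u_8 = 6·10 + 3·3 = 3
u_9 = 6·3 + 3·10 = 4
u_10 = 6·4 + 3·3 = 0
u_11 = 6·0 + 3·4 = 1
(u_10, u_11) = (0, 1) = (u_0, u_1), so the sequence has period 10.
89 ≡ 9 (mod 10), hence u_89 = u_9 = 4.

4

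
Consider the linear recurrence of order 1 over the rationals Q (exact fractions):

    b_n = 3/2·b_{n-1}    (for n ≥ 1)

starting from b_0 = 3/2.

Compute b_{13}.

b_1 = 3/2·3/2 = 9/4
b_2 = 3/2·9/4 = 27/8
b_3 = 3/2·27/8 = 81/16
b_4 = 3/2·81/16 = 243/32
b_5 = 3/2·243/32 = 729/64
b_6 = 3/2·729/64 = 2187/128
b_7 = 3/2·2187/128 = 6561/256
b_8 = 3/2·6561/256 = 19683/512
b_9 = 3/2·19683/512 = 59049/1024
b_10 = 3/2·59049/1024 = 177147/2048
b_11 = 3/2·177147/2048 = 531441/4096
b_12 = 3/2·531441/4096 = 1594323/8192
b_13 = 3/2·1594323/8192 = 4782969/16384

4782969/16384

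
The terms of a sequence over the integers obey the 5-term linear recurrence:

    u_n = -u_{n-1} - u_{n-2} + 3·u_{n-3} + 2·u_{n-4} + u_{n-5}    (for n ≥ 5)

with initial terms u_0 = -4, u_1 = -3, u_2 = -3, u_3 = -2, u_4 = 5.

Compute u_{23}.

-115243

u_5 = -1·5 + -1·-2 + 3·-3 + 2·-3 + 1·-4 = -22
u_6 = -1·-22 + -1·5 + 3·-2 + 2·-3 + 1·-3 = 2
u_7 = -1·2 + -1·-22 + 3·5 + 2·-2 + 1·-3 = 28
u_8 = -1·28 + -1·2 + 3·-22 + 2·5 + 1·-2 = -88
u_9 = -1·-88 + -1·28 + 3·2 + 2·-22 + 1·5 = 27
u_10 = -1·27 + -1·-88 + 3·28 + 2·2 + 1·-22 = 127
u_11 = -1·127 + -1·27 + 3·-88 + 2·28 + 1·2 = -360
u_12 = -1·-360 + -1·127 + 3·27 + 2·-88 + 1·28 = 166
u_13 = -1·166 + -1·-360 + 3·127 + 2·27 + 1·-88 = 541
u_14 = -1·541 + -1·166 + 3·-360 + 2·127 + 1·27 = -1506
u_15 = -1·-1506 + -1·541 + 3·166 + 2·-360 + 1·127 = 870
u_16 = -1·870 + -1·-1506 + 3·541 + 2·166 + 1·-360 = 2231
u_17 = -1·2231 + -1·870 + 3·-1506 + 2·541 + 1·166 = -6371
u_18 = -1·-6371 + -1·2231 + 3·870 + 2·-1506 + 1·541 = 4279
u_19 = -1·4279 + -1·-6371 + 3·2231 + 2·870 + 1·-1506 = 9019
u_20 = -1·9019 + -1·4279 + 3·-6371 + 2·2231 + 1·870 = -27079
u_21 = -1·-27079 + -1·9019 + 3·4279 + 2·-6371 + 1·2231 = 20386
u_22 = -1·20386 + -1·-27079 + 3·9019 + 2·4279 + 1·-6371 = 35937
u_23 = -1·35937 + -1·20386 + 3·-27079 + 2·9019 + 1·4279 = -115243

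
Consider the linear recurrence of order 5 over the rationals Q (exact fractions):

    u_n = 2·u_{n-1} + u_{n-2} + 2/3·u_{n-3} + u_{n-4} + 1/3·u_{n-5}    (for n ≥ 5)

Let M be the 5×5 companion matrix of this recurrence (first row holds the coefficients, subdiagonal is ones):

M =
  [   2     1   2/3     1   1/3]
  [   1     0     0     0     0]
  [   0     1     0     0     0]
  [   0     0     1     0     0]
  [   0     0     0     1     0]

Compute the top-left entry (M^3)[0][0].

38/3

(M^3)[0][0] is the top entry after applying M 3 times to the unit state (1, 0, 0, 0, 0). Equivalently it is h_{7} for the auxiliary sequence (h_n) obeying the same recurrence with h_4 = 1 and h_i = 0 for 0 ≤ i < 4:
h_5 = 2·1 + 1·0 + 2/3·0 + 1·0 + 1/3·0 = 2
h_6 = 2·2 + 1·1 + 2/3·0 + 1·0 + 1/3·0 = 5
h_7 = 2·5 + 1·2 + 2/3·1 + 1·0 + 1/3·0 = 38/3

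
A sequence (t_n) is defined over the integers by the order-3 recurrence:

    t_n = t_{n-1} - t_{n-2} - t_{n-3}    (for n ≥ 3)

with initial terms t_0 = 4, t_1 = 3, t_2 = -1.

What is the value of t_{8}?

12

t_3 = 1·-1 + -1·3 + -1·4 = -8
t_4 = 1·-8 + -1·-1 + -1·3 = -10
t_5 = 1·-10 + -1·-8 + -1·-1 = -1
t_6 = 1·-1 + -1·-10 + -1·-8 = 17
t_7 = 1·17 + -1·-1 + -1·-10 = 28
t_8 = 1·28 + -1·17 + -1·-1 = 12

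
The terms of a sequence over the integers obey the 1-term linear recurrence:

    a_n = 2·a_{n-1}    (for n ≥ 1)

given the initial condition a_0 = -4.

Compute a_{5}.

-128

a_1 = 2·-4 = -8
a_2 = 2·-8 = -16
a_3 = 2·-16 = -32
a_4 = 2·-32 = -64
a_5 = 2·-64 = -128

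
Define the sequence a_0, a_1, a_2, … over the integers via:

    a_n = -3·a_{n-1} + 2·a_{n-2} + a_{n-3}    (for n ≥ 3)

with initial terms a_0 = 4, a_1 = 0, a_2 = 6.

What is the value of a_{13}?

-4076434

a_3 = -3·6 + 2·0 + 1·4 = -14
a_4 = -3·-14 + 2·6 + 1·0 = 54
a_5 = -3·54 + 2·-14 + 1·6 = -184
a_6 = -3·-184 + 2·54 + 1·-14 = 646
a_7 = -3·646 + 2·-184 + 1·54 = -2252
a_8 = -3·-2252 + 2·646 + 1·-184 = 7864
a_9 = -3·7864 + 2·-2252 + 1·646 = -27450
a_10 = -3·-27450 + 2·7864 + 1·-2252 = 95826
a_11 = -3·95826 + 2·-27450 + 1·7864 = -334514
a_12 = -3·-334514 + 2·95826 + 1·-27450 = 1167744
a_13 = -3·1167744 + 2·-334514 + 1·95826 = -4076434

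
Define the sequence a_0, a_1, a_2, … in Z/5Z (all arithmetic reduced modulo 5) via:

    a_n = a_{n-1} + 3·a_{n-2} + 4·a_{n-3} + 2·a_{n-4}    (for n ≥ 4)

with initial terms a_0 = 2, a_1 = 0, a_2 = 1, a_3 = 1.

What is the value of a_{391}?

a_4 = 1·1 + 3·1 + 4·0 + 2·2 = 3
a_5 = 1·3 + 3·1 + 4·1 + 2·0 = 0
a_6 = 1·0 + 3·3 + 4·1 + 2·1 = 0
a_7 = 1·0 + 3·0 + 4·3 + 2·1 = 4
a_8 = 1·4 + 3·0 + 4·0 + 2·3 = 0
a_9 = 1·0 + 3·4 + 4·0 + 2·0 = 2
a_10 = 1·2 + 3·0 + 4·4 + 2·0 = 3
a_11 = 1·3 + 3·2 + 4·0 + 2·4 = 2
a_12 = 1·2 + 3·3 + 4·2 + 2·0 = 4
a_13 = 1·4 + 3·2 + 4·3 + 2·2 = 1
a_14 = 1·1 + 3·4 + 4·2 + 2·3 = 2
a_15 = 1·2 + 3·1 + 4·4 + 2·2 = 0
a_16 = 1·0 + 3·2 + 4·1 + 2·4 = 3
a_17 = 1·3 + 3·0 + 4·2 + 2·1 = 3
a_18 = 1·3 + 3·3 + 4·0 + 2·2 = 1
a_19 = 1·1 + 3·3 + 4·3 + 2·0 = 2
a_20 = 1·2 + 3·1 + 4·3 + 2·3 = 3
a_21 = 1·3 + 3·2 + 4·1 + 2·3 = 4
a_22 = 1·4 + 3·3 + 4·2 + 2·1 = 3
a_23 = 1·3 + 3·4 + 4·3 + 2·2 = 1
a_24 = 1·1 + 3·3 + 4·4 + 2·3 = 2
a_25 = 1·2 + 3·1 + 4·3 + 2·4 = 0
a_26 = 1·0 + 3·2 + 4·1 + 2·3 = 1
a_27 = 1·1 + 3·0 + 4·2 + 2·1 = 1
(a_24, a_25, a_26, a_27) = (2, 0, 1, 1) = (a_0, a_1, a_2, a_3), so the sequence has period 24.
391 ≡ 7 (mod 24), hence a_391 = a_7 = 4.

4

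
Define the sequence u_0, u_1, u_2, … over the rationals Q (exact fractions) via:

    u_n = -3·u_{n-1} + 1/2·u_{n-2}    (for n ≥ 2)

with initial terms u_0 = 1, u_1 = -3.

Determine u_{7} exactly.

-2985

u_2 = -3·-3 + 1/2·1 = 19/2
u_3 = -3·19/2 + 1/2·-3 = -30
u_4 = -3·-30 + 1/2·19/2 = 379/4
u_5 = -3·379/4 + 1/2·-30 = -1197/4
u_6 = -3·-1197/4 + 1/2·379/4 = 7561/8
u_7 = -3·7561/8 + 1/2·-1197/4 = -2985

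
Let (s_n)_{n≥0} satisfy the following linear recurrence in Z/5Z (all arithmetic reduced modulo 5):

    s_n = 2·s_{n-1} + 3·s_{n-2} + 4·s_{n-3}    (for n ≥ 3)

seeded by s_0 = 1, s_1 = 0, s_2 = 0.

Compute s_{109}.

3

s_3 = 2·0 + 3·0 + 4·1 = 4
s_4 = 2·4 + 3·0 + 4·0 = 3
s_5 = 2·3 + 3·4 + 4·0 = 3
s_6 = 2·3 + 3·3 + 4·4 = 1
s_7 = 2·1 + 3·3 + 4·3 = 3
s_8 = 2·3 + 3·1 + 4·3 = 1
s_9 = 2·1 + 3·3 + 4·1 = 0
s_10 = 2·0 + 3·1 + 4·3 = 0
(s_8, s_9, s_10) = (1, 0, 0) = (s_0, s_1, s_2), so the sequence has period 8.
109 ≡ 5 (mod 8), hence s_109 = s_5 = 3.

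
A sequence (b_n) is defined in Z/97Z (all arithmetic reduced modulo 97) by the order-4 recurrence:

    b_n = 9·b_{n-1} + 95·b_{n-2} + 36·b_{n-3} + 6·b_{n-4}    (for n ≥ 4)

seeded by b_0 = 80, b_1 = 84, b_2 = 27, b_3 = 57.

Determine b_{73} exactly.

b_4 = 9·57 + 95·27 + 36·84 + 6·80 = 83
b_5 = 9·83 + 95·57 + 36·27 + 6·84 = 72
b_6 = 9·72 + 95·83 + 36·57 + 6·27 = 77
b_7 = 9·77 + 95·72 + 36·83 + 6·57 = 96
b_8 = 9·96 + 95·77 + 36·72 + 6·83 = 17
b_9 = 9·17 + 95·96 + 36·77 + 6·72 = 61
b_10 = 9·61 + 95·17 + 36·96 + 6·77 = 68
b_11 = 9·68 + 95·61 + 36·17 + 6·96 = 29
b_12 = 9·29 + 95·68 + 36·61 + 6·17 = 95
b_13 = 9·95 + 95·29 + 36·68 + 6·61 = 22
b_14 = 9·22 + 95·95 + 36·29 + 6·68 = 5
b_15 = 9·5 + 95·22 + 36·95 + 6·29 = 6
b_16 = 9·6 + 95·5 + 36·22 + 6·95 = 48
b_17 = 9·48 + 95·6 + 36·5 + 6·22 = 53
b_18 = 9·53 + 95·48 + 36·6 + 6·5 = 45
b_19 = 9·45 + 95·53 + 36·48 + 6·6 = 26
b_20 = 9·26 + 95·45 + 36·53 + 6·48 = 12
b_21 = 9·12 + 95·26 + 36·45 + 6·53 = 54
b_22 = 9·54 + 95·12 + 36·26 + 6·45 = 19
b_23 = 9·19 + 95·54 + 36·12 + 6·26 = 69
b_24 = 9·69 + 95·19 + 36·54 + 6·12 = 77
b_25 = 9·77 + 95·69 + 36·19 + 6·54 = 11
b_26 = 9·11 + 95·77 + 36·69 + 6·19 = 21
b_27 = 9·21 + 95·11 + 36·77 + 6·69 = 55
b_28 = 9·55 + 95·21 + 36·11 + 6·77 = 50
b_29 = 9·50 + 95·55 + 36·21 + 6·11 = 95
b_30 = 9·95 + 95·50 + 36·55 + 6·21 = 48
b_31 = 9·48 + 95·95 + 36·50 + 6·55 = 44
b_32 = 9·44 + 95·48 + 36·95 + 6·50 = 43
b_33 = 9·43 + 95·44 + 36·48 + 6·95 = 75
b_34 = 9·75 + 95·43 + 36·44 + 6·48 = 36
b_35 = 9·36 + 95·75 + 36·43 + 6·44 = 46
b_36 = 9·46 + 95·36 + 36·75 + 6·43 = 2
b_37 = 9·2 + 95·46 + 36·36 + 6·75 = 23
b_38 = 9·23 + 95·2 + 36·46 + 6·36 = 38
b_39 = 9·38 + 95·23 + 36·2 + 6·46 = 62
b_40 = 9·62 + 95·38 + 36·23 + 6·2 = 61
b_41 = 9·61 + 95·62 + 36·38 + 6·23 = 88
b_42 = 9·88 + 95·61 + 36·62 + 6·38 = 26
b_43 = 9·26 + 95·88 + 36·61 + 6·62 = 7
b_44 = 9·7 + 95·26 + 36·88 + 6·61 = 53
b_45 = 9·53 + 95·7 + 36·26 + 6·88 = 84
b_46 = 9·84 + 95·53 + 36·7 + 6·26 = 88
b_47 = 9·88 + 95·84 + 36·53 + 6·7 = 52
b_48 = 9·52 + 95·88 + 36·84 + 6·53 = 45
b_49 = 9·45 + 95·52 + 36·88 + 6·84 = 93
b_50 = 9·93 + 95·45 + 36·52 + 6·88 = 43
b_51 = 9·43 + 95·93 + 36·45 + 6·52 = 96
b_52 = 9·96 + 95·43 + 36·93 + 6·45 = 31
b_53 = 9·31 + 95·96 + 36·43 + 6·93 = 59
b_54 = 9·59 + 95·31 + 36·96 + 6·43 = 12
b_55 = 9·12 + 95·59 + 36·31 + 6·96 = 33
b_56 = 9·33 + 95·12 + 36·59 + 6·31 = 61
b_57 = 9·61 + 95·33 + 36·12 + 6·59 = 8
b_58 = 9·8 + 95·61 + 36·33 + 6·12 = 46
b_59 = 9·46 + 95·8 + 36·61 + 6·33 = 76
b_60 = 9·76 + 95·46 + 36·8 + 6·61 = 82
b_61 = 9·82 + 95·76 + 36·46 + 6·8 = 59
b_62 = 9·59 + 95·82 + 36·76 + 6·46 = 81
b_63 = 9·81 + 95·59 + 36·82 + 6·76 = 42
b_64 = 9·42 + 95·81 + 36·59 + 6·82 = 19
b_65 = 9·19 + 95·42 + 36·81 + 6·59 = 59
b_66 = 9·59 + 95·19 + 36·42 + 6·81 = 66
b_67 = 9·66 + 95·59 + 36·19 + 6·42 = 54
b_68 = 9·54 + 95·66 + 36·59 + 6·19 = 70
b_69 = 9·70 + 95·54 + 36·66 + 6·59 = 51
b_70 = 9·51 + 95·70 + 36·54 + 6·66 = 40
b_71 = 9·40 + 95·51 + 36·70 + 6·54 = 95
b_72 = 9·95 + 95·40 + 36·51 + 6·70 = 24
b_73 = 9·24 + 95·95 + 36·40 + 6·51 = 26

26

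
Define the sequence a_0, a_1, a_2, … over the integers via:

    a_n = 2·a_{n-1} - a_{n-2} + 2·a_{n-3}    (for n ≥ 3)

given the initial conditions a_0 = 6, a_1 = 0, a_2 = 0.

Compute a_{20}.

1258296

a_3 = 2·0 + -1·0 + 2·6 = 12
a_4 = 2·12 + -1·0 + 2·0 = 24
a_5 = 2·24 + -1·12 + 2·0 = 36
a_6 = 2·36 + -1·24 + 2·12 = 72
a_7 = 2·72 + -1·36 + 2·24 = 156
a_8 = 2·156 + -1·72 + 2·36 = 312
a_9 = 2·312 + -1·156 + 2·72 = 612
a_10 = 2·612 + -1·312 + 2·156 = 1224
a_11 = 2·1224 + -1·612 + 2·312 = 2460
a_12 = 2·2460 + -1·1224 + 2·612 = 4920
a_13 = 2·4920 + -1·2460 + 2·1224 = 9828
a_14 = 2·9828 + -1·4920 + 2·2460 = 19656
a_15 = 2·19656 + -1·9828 + 2·4920 = 39324
a_16 = 2·39324 + -1·19656 + 2·9828 = 78648
a_17 = 2·78648 + -1·39324 + 2·19656 = 157284
a_18 = 2·157284 + -1·78648 + 2·39324 = 314568
a_19 = 2·314568 + -1·157284 + 2·78648 = 629148
a_20 = 2·629148 + -1·314568 + 2·157284 = 1258296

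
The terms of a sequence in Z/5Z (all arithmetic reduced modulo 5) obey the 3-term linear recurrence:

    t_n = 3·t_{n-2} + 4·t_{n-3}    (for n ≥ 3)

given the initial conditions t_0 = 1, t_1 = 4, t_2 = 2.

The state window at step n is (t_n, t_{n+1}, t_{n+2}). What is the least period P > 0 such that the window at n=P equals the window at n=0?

62

n=0: window = (1, 4, 2)
n=1: window = (4, 2, 1)
n=2: window = (2, 1, 2)
n=3: window = (1, 2, 1)
n=4: window = (2, 1, 0)
n=5: window = (1, 0, 1)
n=6: window = (0, 1, 4)
n=7: window = (1, 4, 3)
n=8: window = (4, 3, 1)
n=9: window = (3, 1, 0)
n=10: window = (1, 0, 0)
n=11: window = (0, 0, 4)
n=12: window = (0, 4, 0)
n=13: window = (4, 0, 2)
n=14: window = (0, 2, 1)
n=15: window = (2, 1, 1)
n=16: window = (1, 1, 1)
n=17: window = (1, 1, 2)
n=18: window = (1, 2, 2)
n=19: window = (2, 2, 0)
n=20: window = (2, 0, 4)
n=21: window = (0, 4, 3)
n=22: window = (4, 3, 2)
n=23: window = (3, 2, 0)
n=24: window = (2, 0, 3)
n=25: window = (0, 3, 3)
n=26: window = (3, 3, 4)
n=27: window = (3, 4, 1)
n=28: window = (4, 1, 4)
n=29: window = (1, 4, 4)
n=30: window = (4, 4, 1)
n=31: window = (4, 1, 3)
n=32: window = (1, 3, 4)
n=33: window = (3, 4, 3)
n=34: window = (4, 3, 4)
n=35: window = (3, 4, 0)
n=36: window = (4, 0, 4)
n=37: window = (0, 4, 1)
n=38: window = (4, 1, 2)
n=39: window = (1, 2, 4)
n=40: window = (2, 4, 0)
…
n=60: window = (4, 1, 1)
n=61: window = (1, 1, 4)
n=62: window = (1, 4, 2)
window at n=62 equals window at n=0 → period = 62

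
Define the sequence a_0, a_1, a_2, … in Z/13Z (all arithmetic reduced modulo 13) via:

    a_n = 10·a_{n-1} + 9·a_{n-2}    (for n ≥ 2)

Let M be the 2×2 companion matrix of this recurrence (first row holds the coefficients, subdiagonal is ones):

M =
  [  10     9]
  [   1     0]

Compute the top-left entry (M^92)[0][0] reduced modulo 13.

(M^92)[0][0] is the top entry after applying M 92 times to the unit state (1, 0). Equivalently it is h_{93} for the auxiliary sequence (h_n) obeying the same recurrence with h_1 = 1 and h_i = 0 for 0 ≤ i < 1:
h_2 = 10·1 + 9·0 = 10
h_3 = 10·10 + 9·1 = 5
h_4 = 10·5 + 9·10 = 10
h_5 = 10·10 + 9·5 = 2
h_6 = 10·2 + 9·10 = 6
h_7 = 10·6 + 9·2 = 0
h_8 = 10·0 + 9·6 = 2
h_9 = 10·2 + 9·0 = 7
h_10 = 10·7 + 9·2 = 10
h_11 = 10·10 + 9·7 = 7
h_12 = 10·7 + 9·10 = 4
h_13 = 10·4 + 9·7 = 12
h_14 = 10·12 + 9·4 = 0
h_15 = 10·0 + 9·12 = 4
h_16 = 10·4 + 9·0 = 1
h_17 = 10·1 + 9·4 = 7
h_18 = 10·7 + 9·1 = 1
h_19 = 10·1 + 9·7 = 8
h_20 = 10·8 + 9·1 = 11
h_21 = 10·11 + 9·8 = 0
h_22 = 10·0 + 9·11 = 8
h_23 = 10·8 + 9·0 = 2
h_24 = 10·2 + 9·8 = 1
h_25 = 10·1 + 9·2 = 2
h_26 = 10·2 + 9·1 = 3
h_27 = 10·3 + 9·2 = 9
h_28 = 10·9 + 9·3 = 0
h_29 = 10·0 + 9·9 = 3
h_30 = 10·3 + 9·0 = 4
h_31 = 10·4 + 9·3 = 2
h_32 = 10·2 + 9·4 = 4
h_33 = 10·4 + 9·2 = 6
h_34 = 10·6 + 9·4 = 5
h_35 = 10·5 + 9·6 = 0
h_36 = 10·0 + 9·5 = 6
h_37 = 10·6 + 9·0 = 8
h_38 = 10·8 + 9·6 = 4
h_39 = 10·4 + 9·8 = 8
h_40 = 10·8 + 9·4 = 12
h_41 = 10·12 + 9·8 = 10
h_42 = 10·10 + 9·12 = 0
h_43 = 10·0 + 9·10 = 12
h_44 = 10·12 + 9·0 = 3
h_45 = 10·3 + 9·12 = 8
h_46 = 10·8 + 9·3 = 3
h_47 = 10·3 + 9·8 = 11
h_48 = 10·11 + 9·3 = 7
h_49 = 10·7 + 9·11 = 0
h_50 = 10·0 + 9·7 = 11
h_51 = 10·11 + 9·0 = 6
h_52 = 10·6 + 9·11 = 3
h_53 = 10·3 + 9·6 = 6
h_54 = 10·6 + 9·3 = 9
h_55 = 10·9 + 9·6 = 1
h_56 = 10·1 + 9·9 = 0
h_57 = 10·0 + 9·1 = 9
h_58 = 10·9 + 9·0 = 12
h_59 = 10·12 + 9·9 = 6
h_60 = 10·6 + 9·12 = 12
h_61 = 10·12 + 9·6 = 5
h_62 = 10·5 + 9·12 = 2
h_63 = 10·2 + 9·5 = 0
h_64 = 10·0 + 9·2 = 5
h_65 = 10·5 + 9·0 = 11
h_66 = 10·11 + 9·5 = 12
h_67 = 10·12 + 9·11 = 11
h_68 = 10·11 + 9·12 = 10
h_69 = 10·10 + 9·11 = 4
h_70 = 10·4 + 9·10 = 0
h_71 = 10·0 + 9·4 = 10
h_72 = 10·10 + 9·0 = 9
h_73 = 10·9 + 9·10 = 11
h_74 = 10·11 + 9·9 = 9
h_75 = 10·9 + 9·11 = 7
h_76 = 10·7 + 9·9 = 8
h_77 = 10·8 + 9·7 = 0
h_78 = 10·0 + 9·8 = 7
h_79 = 10·7 + 9·0 = 5
h_80 = 10·5 + 9·7 = 9
h_81 = 10·9 + 9·5 = 5
h_82 = 10·5 + 9·9 = 1
h_83 = 10·1 + 9·5 = 3
h_84 = 10·3 + 9·1 = 0
h_85 = 10·0 + 9·3 = 1
h_86 = 10·1 + 9·0 = 10
h_87 = 10·10 + 9·1 = 5
h_88 = 10·5 + 9·10 = 10
h_89 = 10·10 + 9·5 = 2
h_90 = 10·2 + 9·10 = 6
h_91 = 10·6 + 9·2 = 0
h_92 = 10·0 + 9·6 = 2
h_93 = 10·2 + 9·0 = 7

7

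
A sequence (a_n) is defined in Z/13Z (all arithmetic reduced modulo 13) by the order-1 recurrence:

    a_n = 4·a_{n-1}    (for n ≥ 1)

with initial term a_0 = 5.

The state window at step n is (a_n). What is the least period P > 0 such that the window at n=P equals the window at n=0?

n=0: window = (5)
n=1: window = (7)
n=2: window = (2)
n=3: window = (8)
n=4: window = (6)
n=5: window = (11)
n=6: window = (5)
window at n=6 equals window at n=0 → period = 6

6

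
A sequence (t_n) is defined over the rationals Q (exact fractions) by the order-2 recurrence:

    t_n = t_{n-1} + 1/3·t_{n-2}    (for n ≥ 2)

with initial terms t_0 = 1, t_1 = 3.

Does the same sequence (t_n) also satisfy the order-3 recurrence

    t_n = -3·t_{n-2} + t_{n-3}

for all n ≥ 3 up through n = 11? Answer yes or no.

Terms t_0..t_11: 1, 3, 10/3, 13/3, 49/9, 62/9, 235/27, 11, 1126/81, 1423/81, 5395/243, 6818/243
n=3: candidate gives -8, actual t_3 = 13/3 ✗

no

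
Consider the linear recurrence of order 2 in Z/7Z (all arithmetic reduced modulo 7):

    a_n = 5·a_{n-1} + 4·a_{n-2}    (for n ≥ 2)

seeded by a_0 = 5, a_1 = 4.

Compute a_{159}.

a_2 = 5·4 + 4·5 = 5
a_3 = 5·5 + 4·4 = 6
a_4 = 5·6 + 4·5 = 1
a_5 = 5·1 + 4·6 = 1
a_6 = 5·1 + 4·1 = 2
a_7 = 5·2 + 4·1 = 0
a_8 = 5·0 + 4·2 = 1
a_9 = 5·1 + 4·0 = 5
a_10 = 5·5 + 4·1 = 1
a_11 = 5·1 + 4·5 = 4
a_12 = 5·4 + 4·1 = 3
a_13 = 5·3 + 4·4 = 3
a_14 = 5·3 + 4·3 = 6
a_15 = 5·6 + 4·3 = 0
a_16 = 5·0 + 4·6 = 3
a_17 = 5·3 + 4·0 = 1
a_18 = 5·1 + 4·3 = 3
a_19 = 5·3 + 4·1 = 5
a_20 = 5·5 + 4·3 = 2
a_21 = 5·2 + 4·5 = 2
a_22 = 5·2 + 4·2 = 4
a_23 = 5·4 + 4·2 = 0
a_24 = 5·0 + 4·4 = 2
a_25 = 5·2 + 4·0 = 3
a_26 = 5·3 + 4·2 = 2
a_27 = 5·2 + 4·3 = 1
a_28 = 5·1 + 4·2 = 6
a_29 = 5·6 + 4·1 = 6
a_30 = 5·6 + 4·6 = 5
a_31 = 5·5 + 4·6 = 0
a_32 = 5·0 + 4·5 = 6
a_33 = 5·6 + 4·0 = 2
a_34 = 5·2 + 4·6 = 6
a_35 = 5·6 + 4·2 = 3
a_36 = 5·3 + 4·6 = 4
a_37 = 5·4 + 4·3 = 4
a_38 = 5·4 + 4·4 = 1
a_39 = 5·1 + 4·4 = 0
a_40 = 5·0 + 4·1 = 4
a_41 = 5·4 + 4·0 = 6
a_42 = 5·6 + 4·4 = 4
a_43 = 5·4 + 4·6 = 2
a_44 = 5·2 + 4·4 = 5
a_45 = 5·5 + 4·2 = 5
a_46 = 5·5 + 4·5 = 3
a_47 = 5·3 + 4·5 = 0
a_48 = 5·0 + 4·3 = 5
a_49 = 5·5 + 4·0 = 4
(a_48, a_49) = (5, 4) = (a_0, a_1), so the sequence has period 48.
159 ≡ 15 (mod 48), hence a_159 = a_15 = 0.

0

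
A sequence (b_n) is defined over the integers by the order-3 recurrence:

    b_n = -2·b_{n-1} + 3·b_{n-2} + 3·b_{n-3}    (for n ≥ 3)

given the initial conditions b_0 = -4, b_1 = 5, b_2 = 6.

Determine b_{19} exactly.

-134874759

b_3 = -2·6 + 3·5 + 3·-4 = -9
b_4 = -2·-9 + 3·6 + 3·5 = 51
b_5 = -2·51 + 3·-9 + 3·6 = -111
b_6 = -2·-111 + 3·51 + 3·-9 = 348
b_7 = -2·348 + 3·-111 + 3·51 = -876
b_8 = -2·-876 + 3·348 + 3·-111 = 2463
b_9 = -2·2463 + 3·-876 + 3·348 = -6510
b_10 = -2·-6510 + 3·2463 + 3·-876 = 17781
b_11 = -2·17781 + 3·-6510 + 3·2463 = -47703
b_12 = -2·-47703 + 3·17781 + 3·-6510 = 129219
b_13 = -2·129219 + 3·-47703 + 3·17781 = -348204
b_14 = -2·-348204 + 3·129219 + 3·-47703 = 940956
b_15 = -2·940956 + 3·-348204 + 3·129219 = -2538867
b_16 = -2·-2538867 + 3·940956 + 3·-348204 = 6855990
b_17 = -2·6855990 + 3·-2538867 + 3·940956 = -18505713
b_18 = -2·-18505713 + 3·6855990 + 3·-2538867 = 49962795
b_19 = -2·49962795 + 3·-18505713 + 3·6855990 = -134874759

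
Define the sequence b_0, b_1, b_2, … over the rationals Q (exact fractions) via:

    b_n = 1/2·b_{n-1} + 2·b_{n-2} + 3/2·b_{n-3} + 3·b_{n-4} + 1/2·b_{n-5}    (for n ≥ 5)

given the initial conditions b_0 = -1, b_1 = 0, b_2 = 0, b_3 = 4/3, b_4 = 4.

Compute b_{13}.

b_5 = 1/2·4 + 2·4/3 + 3/2·0 + 3·0 + 1/2·-1 = 25/6
b_6 = 1/2·25/6 + 2·4 + 3/2·4/3 + 3·0 + 1/2·0 = 145/12
b_7 = 1/2·145/12 + 2·25/6 + 3/2·4 + 3·4/3 + 1/2·0 = 195/8
b_8 = 1/2·195/8 + 2·145/12 + 3/2·25/6 + 3·4 + 1/2·4/3 = 2653/48
b_9 = 1/2·2653/48 + 2·195/8 + 3/2·145/12 + 3·25/6 + 1/2·4 = 10465/96
b_10 = 1/2·10465/96 + 2·2653/48 + 3/2·195/8 + 3·145/12 + 1/2·25/6 = 46069/192
b_11 = 1/2·46069/192 + 2·10465/96 + 3/2·2653/48 + 3·195/8 + 1/2·145/12 = 192025/384
b_12 = 1/2·192025/384 + 2·46069/192 + 3/2·10465/96 + 3·2653/48 + 1/2·195/8 = 274287/256
b_13 = 1/2·274287/256 + 2·192025/384 + 3/2·46069/192 + 3·10465/96 + 1/2·2653/48 = 1152219/512

1152219/512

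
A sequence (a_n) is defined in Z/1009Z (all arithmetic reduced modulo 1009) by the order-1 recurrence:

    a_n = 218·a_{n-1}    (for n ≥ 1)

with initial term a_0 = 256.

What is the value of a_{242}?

a_1 = 218·256 = 313
a_2 = 218·313 = 631
a_3 = 218·631 = 334
a_4 = 218·334 = 164
a_5 = 218·164 = 437
a_6 = 218·437 = 420
Continuing the recurrence:
  a_7 = 750;  a_8 = 42;  a_9 = 75;  a_10 = 206;  a_11 = 512;  a_12 = 626
  a_13 = 253;  a_14 = 668;  a_15 = 328;  a_16 = 874;  a_17 = 840;  a_18 = 491
  a_19 = 84;  a_20 = 150;  a_21 = 412;  a_22 = 15;  a_23 = 243;  a_24 = 506
  a_25 = 327;  a_26 = 656;  a_27 = 739;  a_28 = 671;  a_29 = 982;  a_30 = 168
  a_31 = 300;  a_32 = 824;  a_33 = 30;  a_34 = 486;  a_35 = 3;  a_36 = 654
  a_37 = 303;  a_38 = 469;  a_39 = 333;  a_40 = 955;  a_41 = 336;  a_42 = 600
  a_43 = 639;  a_44 = 60;  a_45 = 972;  a_46 = 6;  a_47 = 299;  a_48 = 606
  a_49 = 938;  a_50 = 666;  a_51 = 901;  a_52 = 672;  a_53 = 191;  a_54 = 269
  a_55 = 120;  a_56 = 935;  a_57 = 12;  a_58 = 598;  a_59 = 203;  a_60 = 867
  a_61 = 323;  a_62 = 793;  a_63 = 335;  a_64 = 382;  a_65 = 538;  a_66 = 240
  a_67 = 861;  a_68 = 24;  a_69 = 187;  a_70 = 406;  a_71 = 725;  a_72 = 646
  a_73 = 577;  a_74 = 670;  a_75 = 764;  a_76 = 67;  a_77 = 480;  a_78 = 713
  a_79 = 48;  a_80 = 374;  a_81 = 812;  a_82 = 441;  a_83 = 283;  a_84 = 145
  a_85 = 331;  a_86 = 519;  a_87 = 134;  a_88 = 960;  a_89 = 417;  a_90 = 96
  a_91 = 748;  a_92 = 615;  a_93 = 882;  a_94 = 566;  a_95 = 290;  a_96 = 662
  a_97 = 29;  a_98 = 268;  a_99 = 911;  a_100 = 834;  a_101 = 192;  a_102 = 487
  a_103 = 221;  a_104 = 755;  a_105 = 123;  a_106 = 580;  a_107 = 315;  a_108 = 58
  a_109 = 536;  a_110 = 813;  a_111 = 659;  a_112 = 384;  a_113 = 974;  a_114 = 442
  a_115 = 501;  a_116 = 246;  a_117 = 151;  a_118 = 630;  a_119 = 116;  a_120 = 63
  a_121 = 617;  a_122 = 309;  a_123 = 768;  a_124 = 939;  a_125 = 884;  a_126 = 1002
  a_127 = 492;  a_128 = 302;  a_129 = 251;  a_130 = 232;  a_131 = 126;  a_132 = 225
  a_133 = 618;  a_134 = 527;  a_135 = 869;  a_136 = 759;  a_137 = 995;  a_138 = 984
  a_139 = 604;  a_140 = 502;  a_141 = 464;  a_142 = 252;  a_143 = 450;  a_144 = 227
  a_145 = 45;  a_146 = 729;  a_147 = 509;  a_148 = 981;  a_149 = 959;  a_150 = 199
  a_151 = 1004;  a_152 = 928;  a_153 = 504;  a_154 = 900;  a_155 = 454;  a_156 = 90
  a_157 = 449;  a_158 = 9;  a_159 = 953;  a_160 = 909;  a_161 = 398;  a_162 = 999
  a_163 = 847;  a_164 = 1008;  a_165 = 791;  a_166 = 908;  a_167 = 180;  a_168 = 898
  a_169 = 18;  a_170 = 897;  a_171 = 809;  a_172 = 796;  a_173 = 989;  a_174 = 685
  a_175 = 1007;  a_176 = 573;  a_177 = 807;  a_178 = 360;  a_179 = 787;  a_180 = 36
  a_181 = 785;  a_182 = 609;  a_183 = 583;  a_184 = 969;  a_185 = 361;  a_186 = 1005
  a_187 = 137;  a_188 = 605;  a_189 = 720;  a_190 = 565;  a_191 = 72;  a_192 = 561
  a_193 = 209;  a_194 = 157;  a_195 = 929;  a_196 = 722;  a_197 = 1001;  a_198 = 274
  a_199 = 201;  a_200 = 431;  a_201 = 121;  a_202 = 144;  a_203 = 113;  a_204 = 418
  a_205 = 314;  a_206 = 849;  a_207 = 435;  a_208 = 993;  a_209 = 548;  a_210 = 402
  a_211 = 862;  a_212 = 242;  a_213 = 288;  a_214 = 226;  a_215 = 836;  a_216 = 628
  a_217 = 689;  a_218 = 870;  a_219 = 977;  a_220 = 87;  a_221 = 804;  a_222 = 715
  a_223 = 484;  a_224 = 576;  a_225 = 452;  a_226 = 663;  a_227 = 247;  a_228 = 369
  a_229 = 731;  a_230 = 945;  a_231 = 174;  a_232 = 599;  a_233 = 421;  a_234 = 968
  a_235 = 143;  a_236 = 904;  a_237 = 317;  a_238 = 494;  a_239 = 738;  a_240 = 453
a_241 = 218·453 = 881
a_242 = 218·881 = 348

348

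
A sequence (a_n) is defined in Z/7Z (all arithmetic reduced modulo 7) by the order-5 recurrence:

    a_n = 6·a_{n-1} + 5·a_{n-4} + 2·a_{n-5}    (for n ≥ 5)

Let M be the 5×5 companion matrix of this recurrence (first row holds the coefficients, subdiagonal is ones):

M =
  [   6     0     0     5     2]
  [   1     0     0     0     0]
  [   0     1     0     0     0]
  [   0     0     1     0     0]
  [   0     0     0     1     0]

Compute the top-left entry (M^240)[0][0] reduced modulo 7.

1

(M^240)[0][0] is the top entry after applying M 240 times to the unit state (1, 0, 0, 0, 0). Equivalently it is h_{244} for the auxiliary sequence (h_n) obeying the same recurrence with h_4 = 1 and h_i = 0 for 0 ≤ i < 4:
h_5 = 6·1 + 0·0 + 0·0 + 5·0 + 2·0 = 6
h_6 = 6·6 + 0·1 + 0·0 + 5·0 + 2·0 = 1
h_7 = 6·1 + 0·6 + 0·1 + 5·0 + 2·0 = 6
h_8 = 6·6 + 0·1 + 0·6 + 5·1 + 2·0 = 6
h_9 = 6·6 + 0·6 + 0·1 + 5·6 + 2·1 = 5
h_10 = 6·5 + 0·6 + 0·6 + 5·1 + 2·6 = 5
Continuing the recurrence:
  h_11 = 6;  h_12 = 1;  h_13 = 1;  h_14 = 6;  h_15 = 6;  h_16 = 4
  h_17 = 3;  h_18 = 1;  h_19 = 6;  h_20 = 5;  h_21 = 4;  h_22 = 0
  h_23 = 4;  h_24 = 5;  h_25 = 4;  h_26 = 4;  h_27 = 2;  h_28 = 3
  h_29 = 6;  h_30 = 1;  h_31 = 3;  h_32 = 2;  h_33 = 6;  h_34 = 4
  h_35 = 6;  h_36 = 3;  h_37 = 3;  h_38 = 1;  h_39 = 2;  h_40 = 4
  h_41 = 3;  h_42 = 1;  h_43 = 4;  h_44 = 6;  h_45 = 3;  h_46 = 1
  h_47 = 0;  h_48 = 3;  h_49 = 3;  h_50 = 1;  h_51 = 1;  h_52 = 0
  h_53 = 0;  h_54 = 4;  h_55 = 3;  h_56 = 6;  h_57 = 1;  h_58 = 5
  h_59 = 4;  h_60 = 4;  h_61 = 6;  h_62 = 0;  h_63 = 2;  h_64 = 5
  h_65 = 5;  h_66 = 0;  h_67 = 3;  h_68 = 5;  h_69 = 2;  h_70 = 1
  h_71 = 0;  h_72 = 3;  h_73 = 3;  h_74 = 6;  h_75 = 3;  h_76 = 5
  h_77 = 2;  h_78 = 6;  h_79 = 0;  h_80 = 3;  h_81 = 3;  h_82 = 3
  h_83 = 2;  h_84 = 6;  h_85 = 1;  h_86 = 6;  h_87 = 3;  h_88 = 3
  h_89 = 0;  h_90 = 4;  h_91 = 2;  h_92 = 5;  h_93 = 1;  h_94 = 5
  h_95 = 6;  h_96 = 2;  h_97 = 6;  h_98 = 0;  h_99 = 5;  h_100 = 3
  h_101 = 3;  h_102 = 2;  h_103 = 2;  h_104 = 2;  h_105 = 5;  h_106 = 4
  h_107 = 3;  h_108 = 4;  h_109 = 4;  h_110 = 5;  h_111 = 4;  h_112 = 1
  h_113 = 6;  h_114 = 6;  h_115 = 3;  h_116 = 3;  h_117 = 1;  h_118 = 6
  h_119 = 0;  h_120 = 0;  h_121 = 4;  h_122 = 0;  h_123 = 5;  h_124 = 2
  h_125 = 4;  h_126 = 4;  h_127 = 0;  h_128 = 6;  h_129 = 4;  h_130 = 3
  h_131 = 5;  h_132 = 4;  h_133 = 0;  h_134 = 2;  h_135 = 1;  h_136 = 1
  h_137 = 0;  h_138 = 3;  h_139 = 6;  h_140 = 1;  h_141 = 1;  h_142 = 0
  h_143 = 1;  h_144 = 2;  h_145 = 5;  h_146 = 4;  h_147 = 1;  h_148 = 4
  h_149 = 4;  h_150 = 5;  h_151 = 1;  h_152 = 0;  h_153 = 0;  h_154 = 5
  h_155 = 3;  h_156 = 6;  h_157 = 1;  h_158 = 3;  h_159 = 1;  h_160 = 0
  h_161 = 3;  h_162 = 0;  h_163 = 4;  h_164 = 5;  h_165 = 3;  h_166 = 3
  h_167 = 3;  h_168 = 2;  h_169 = 2;  h_170 = 5;  h_171 = 2;  h_172 = 0
  h_173 = 0;  h_174 = 1;  h_175 = 5;  h_176 = 6;  h_177 = 1;  h_178 = 4
  h_179 = 2;  h_180 = 3;  h_181 = 0;  h_182 = 1;  h_183 = 3;  h_184 = 2
  h_185 = 4;  h_186 = 1;  h_187 = 2;  h_188 = 0;  h_189 = 3;  h_190 = 3
  h_191 = 2;  h_192 = 2;  h_193 = 6;  h_194 = 1;  h_195 = 1;  h_196 = 6
  h_197 = 0;  h_198 = 3;  h_199 = 4;  h_200 = 0;  h_201 = 5;  h_202 = 3
  h_203 = 2;  h_204 = 6;  h_205 = 5;  h_206 = 6;  h_207 = 3;  h_208 = 3
  h_209 = 6;  h_210 = 6;  h_211 = 0;  h_212 = 0;  h_213 = 1;  h_214 = 6
  h_215 = 6;  h_216 = 1;  h_217 = 4;  h_218 = 0;  h_219 = 0;  h_220 = 3
  h_221 = 5;  h_222 = 3;  h_223 = 4;  h_224 = 4;  h_225 = 6;  h_226 = 5
  h_227 = 0;  h_228 = 0;  h_229 = 3;  h_230 = 6;  h_231 = 4;  h_232 = 3
  h_233 = 5;  h_234 = 3;  h_235 = 1;  h_236 = 1;  h_237 = 2;  h_238 = 2
  h_239 = 2;  h_240 = 5;  h_241 = 0;  h_242 = 0
h_243 = 6·0 + 0·0 + 0·5 + 5·2 + 2·2 = 0
h_244 = 6·0 + 0·0 + 0·0 + 5·5 + 2·2 = 1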